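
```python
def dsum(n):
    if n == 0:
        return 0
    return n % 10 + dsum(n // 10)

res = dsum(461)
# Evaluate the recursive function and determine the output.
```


dsum(461)
= 1 + dsum(46)
= 1 + 6 + dsum(4)
= 1 + 6 + 4 + dsum(0)
= 1 + 6 + 4 + 0
= 11


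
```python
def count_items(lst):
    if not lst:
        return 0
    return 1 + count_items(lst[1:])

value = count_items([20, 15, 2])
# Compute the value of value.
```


count_items([20, 15, 2])
= 1 + count_items([15, 2])
= 1 + 1 + count_items([2])
= 1 + 1 + 1 + count_items([])
= 1 + 1 + 1 + 0
= 3


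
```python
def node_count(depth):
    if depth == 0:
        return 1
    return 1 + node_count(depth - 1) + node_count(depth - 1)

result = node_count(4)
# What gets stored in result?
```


node_count(4)
= 1 + node_count(3) + node_count(3)
= 1 + 2 * node_count(3)
node_count(k) = 2^(k+1) - 1
node_count(0) = 1
node_count(1) = 3
node_count(2) = 7
node_count(3) = 15
node_count(4) = 31
node_count(4) = 2^5 - 1 = 31


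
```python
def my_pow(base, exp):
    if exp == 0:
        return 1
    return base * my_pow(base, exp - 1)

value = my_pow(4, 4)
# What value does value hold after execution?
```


my_pow(4, 4)
= 4 * my_pow(4, 3)
= 4 * 4 * my_pow(4, 2)
= 4 * 4 * 4 * my_pow(4, 1)
= 4 * 4 * 4 * 4 * my_pow(4, 0)
= 4 * 4 * 4 * 4 * 1
= 256


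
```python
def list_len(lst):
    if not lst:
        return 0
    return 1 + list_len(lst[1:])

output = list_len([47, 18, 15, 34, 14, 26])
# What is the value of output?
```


list_len([47, 18, 15, 34, 14, 26])
= 1 + list_len([18, 15, 34, 14, 26])
= 1 + 1 + list_len([15, 34, 14, 26])
= 1 + 1 + 1 + list_len([34, 14, 26])
= 1 + 1 + 1 + 1 + list_len([14, 26])
= 1 + 1 + 1 + 1 + 1 + list_len([26])
= 1 + 1 + 1 + 1 + 1 + 1 + list_len([])
= 1 + 1 + 1 + 1 + 1 + 1 + 0
= 6


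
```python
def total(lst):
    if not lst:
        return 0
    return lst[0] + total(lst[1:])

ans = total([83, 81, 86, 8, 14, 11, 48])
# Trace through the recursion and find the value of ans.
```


total([83, 81, 86, 8, 14, 11, 48])
= 83 + total([81, 86, 8, 14, 11, 48])
= 83 + 81 + total([86, 8, 14, 11, 48])
= 83 + 81 + 86 + total([8, 14, 11, 48])
= 83 + 81 + 86 + 8 + total([14, 11, 48])
= 83 + 81 + 86 + 8 + 14 + total([11, 48])
= 83 + 81 + 86 + 8 + 14 + 11 + total([48])
= 83 + 81 + 86 + 8 + 14 + 11 + 48 + total([])
= 83 + 81 + 86 + 8 + 14 + 11 + 48 + 0
= 331


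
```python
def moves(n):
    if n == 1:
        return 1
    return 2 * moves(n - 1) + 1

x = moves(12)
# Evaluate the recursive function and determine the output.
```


moves(12)
= 2 * moves(11) + 1
= 2 * (2 * moves(10) + 1) + 1
= 2 * (2 * (2 * moves(9) + 1) + 1) + 1
= 2 * (2 * (2 * (2 * moves(8) + 1) + 1) + 1) + 1
= 2 * (2 * (2 * (2 * (2 * moves(7) + 1) + 1) + 1) + 1) + 1
= 2 * (2 * (2 * (2 * (2 * (2 * moves(6) + 1) + 1) + 1) + 1) + 1) + 1
= 2 * (2 * (2 * (2 * (2 * (2 * (2 * moves(5) + 1) + 1) + 1) + 1) + 1) + 1) + 1
= 2 * (2 * (2 * (2 * (2 * (2 * (2 * (2 * moves(4) + 1) + 1) + 1) + 1) + 1) + 1) + 1) + 1
= 2 * (2 * (2 * (2 * (2 * (2 * (2 * (2 * (2 * moves(3) + 1) + 1) + 1) + 1) + 1) + 1) + 1) + 1) + 1
= 2 * (2 * (2 * (2 * (2 * (2 * (2 * (2 * (2 * (2 * moves(2) + 1) + 1) + 1) + 1) + 1) + 1) + 1) + 1) + 1) + 1
= 2 * (2 * (2 * (2 * (2 * (2 * (2 * (2 * (2 * (2 * (2 * moves(1) + 1) + 1) + 1) + 1) + 1) + 1) + 1) + 1) + 1) + 1) + 1
Now compute bottom-up:
moves(1) = 1
moves(2) = 2 * 1 + 1 = 3
moves(3) = 2 * 3 + 1 = 7
moves(4) = 2 * 7 + 1 = 15
moves(5) = 2 * 15 + 1 = 31
moves(6) = 2 * 31 + 1 = 63
moves(7) = 2 * 63 + 1 = 127
moves(8) = 2 * 127 + 1 = 255
moves(9) = 2 * 255 + 1 = 511
moves(10) = 2 * 511 + 1 = 1023
moves(11) = 2 * 1023 + 1 = 2047
moves(12) = 2 * 2047 + 1 = 4095
= 4095


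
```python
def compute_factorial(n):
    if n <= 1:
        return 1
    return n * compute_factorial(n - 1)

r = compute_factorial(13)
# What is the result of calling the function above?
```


compute_factorial(13)
= 13 * compute_factorial(12)
= 13 * 12 * compute_factorial(11)
= 13 * 12 * 11 * compute_factorial(10)
= 13 * 12 * 11 * 10 * compute_factorial(9)
= 13 * 12 * 11 * 10 * 9 * compute_factorial(8)
= 13 * 12 * 11 * 10 * 9 * 8 * compute_factorial(7)
= 13 * 12 * 11 * 10 * 9 * 8 * 7 * compute_factorial(6)
= 13 * 12 * 11 * 10 * 9 * 8 * 7 * 6 * compute_factorial(5)
= 13 * 12 * 11 * 10 * 9 * 8 * 7 * 6 * 5 * compute_factorial(4)
= 13 * 12 * 11 * 10 * 9 * 8 * 7 * 6 * 5 * 4 * compute_factorial(3)
= 13 * 12 * 11 * 10 * 9 * 8 * 7 * 6 * 5 * 4 * 3 * compute_factorial(2)
= 13 * 12 * 11 * 10 * 9 * 8 * 7 * 6 * 5 * 4 * 3 * 2 * compute_factorial(1)
= 13 * 12 * 11 * 10 * 9 * 8 * 7 * 6 * 5 * 4 * 3 * 2 * 1
= 6227020800


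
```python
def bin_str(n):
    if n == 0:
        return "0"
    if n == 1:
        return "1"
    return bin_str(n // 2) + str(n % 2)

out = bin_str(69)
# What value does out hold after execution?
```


bin_str(69)
= bin_str(34) + "1"
= bin_str(17) + "0" + "1"
= bin_str(8) + "1" + "0" + "1"
= bin_str(4) + "0" + "1" + "0" + "1"
= bin_str(2) + "0" + "0" + "1" + "0" + "1"
= bin_str(1) + "0" + "0" + "0" + "1" + "0" + "1"
= "1" + "0" + "0" + "0" + "1" + "0" + "1"
= "1000101"


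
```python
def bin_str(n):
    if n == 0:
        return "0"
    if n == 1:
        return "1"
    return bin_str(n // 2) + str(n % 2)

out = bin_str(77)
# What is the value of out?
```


bin_str(77)
= bin_str(38) + "1"
= bin_str(19) + "0" + "1"
= bin_str(9) + "1" + "0" + "1"
= bin_str(4) + "1" + "1" + "0" + "1"
= bin_str(2) + "0" + "1" + "1" + "0" + "1"
= bin_str(1) + "0" + "0" + "1" + "1" + "0" + "1"
= "1" + "0" + "0" + "1" + "1" + "0" + "1"
= "1001101"


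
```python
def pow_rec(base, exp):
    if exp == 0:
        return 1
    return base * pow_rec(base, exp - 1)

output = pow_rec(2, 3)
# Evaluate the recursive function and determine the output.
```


pow_rec(2, 3)
= 2 * pow_rec(2, 2)
= 2 * 2 * pow_rec(2, 1)
= 2 * 2 * 2 * pow_rec(2, 0)
= 2 * 2 * 2 * 1
= 8


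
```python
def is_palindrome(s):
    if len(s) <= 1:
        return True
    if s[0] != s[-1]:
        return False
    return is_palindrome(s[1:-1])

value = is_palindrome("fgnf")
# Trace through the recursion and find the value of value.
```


is_palindrome("fgnf")
"fgnf": s[0]='f' == s[-1]='f' -> is_palindrome("gn")
"gn": s[0]='g' != s[-1]='n' -> False
= False


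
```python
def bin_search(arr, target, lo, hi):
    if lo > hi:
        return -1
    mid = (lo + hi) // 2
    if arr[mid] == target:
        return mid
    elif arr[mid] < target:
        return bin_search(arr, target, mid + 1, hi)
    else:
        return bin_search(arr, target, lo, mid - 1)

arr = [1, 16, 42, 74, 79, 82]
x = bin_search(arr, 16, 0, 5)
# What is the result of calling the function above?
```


bin_search(arr, 16, 0, 5)
lo=0, hi=5, mid=2, arr[mid]=42
42 > 16, search left half
lo=0, hi=1, mid=0, arr[mid]=1
1 < 16, search right half
lo=1, hi=1, mid=1, arr[mid]=16
arr[1] == 16, found at index 1
= 1


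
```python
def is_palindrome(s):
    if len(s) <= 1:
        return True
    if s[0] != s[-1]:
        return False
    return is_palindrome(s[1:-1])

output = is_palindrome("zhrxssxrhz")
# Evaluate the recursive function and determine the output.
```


is_palindrome("zhrxssxrhz")
"zhrxssxrhz": s[0]='z' == s[-1]='z' -> is_palindrome("hrxssxrh")
"hrxssxrh": s[0]='h' == s[-1]='h' -> is_palindrome("rxssxr")
"rxssxr": s[0]='r' == s[-1]='r' -> is_palindrome("xssx")
"xssx": s[0]='x' == s[-1]='x' -> is_palindrome("ss")
"ss": s[0]='s' == s[-1]='s' -> is_palindrome("")
"": len <= 1 -> True
= True


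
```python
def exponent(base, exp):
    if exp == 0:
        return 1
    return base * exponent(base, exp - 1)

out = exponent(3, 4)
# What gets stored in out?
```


exponent(3, 4)
= 3 * exponent(3, 3)
= 3 * 3 * exponent(3, 2)
= 3 * 3 * 3 * exponent(3, 1)
= 3 * 3 * 3 * 3 * exponent(3, 0)
= 3 * 3 * 3 * 3 * 1
= 81


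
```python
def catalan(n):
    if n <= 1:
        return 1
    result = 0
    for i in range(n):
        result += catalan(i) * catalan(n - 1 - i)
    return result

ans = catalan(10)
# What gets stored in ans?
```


catalan(10)
= sum of catalan(i) * catalan(10-1-i) for i in 0..9
First compute sub-values bottom-up:
  catalan(0) = 1, catalan(1) = 1
  catalan(2) = 1*1 + 1*1 = 2
  catalan(3) = 1*2 + 1*1 + 2*1 = 5
  catalan(4) = 1*5 + 1*2 + 2*1 + 5*1 = 14
  catalan(5) = 1*14 + 1*5 + 2*2 + 5*1 + 14*1 = 42
  catalan(6) = 1*42 + 1*14 + 2*5 + 5*2 + 14*1 + 42*1 = 132
  catalan(7) = 1*132 + 1*42 + 2*14 + 5*5 + 14*2 + 42*1 + 132*1 = 429
  catalan(8) = 1*429 + 1*132 + 2*42 + 5*14 + 14*5 + 42*2 + 132*1 + 429*1 = 1430
  catalan(9) = 1*1430 + 1*429 + 2*132 + 5*42 + 14*14 + 42*5 + 132*2 + 429*1 + 1430*1 = 4862
Now catalan(10):
  catalan(0)*catalan(9) = 1*4862 = 4862
  catalan(1)*catalan(8) = 1*1430 = 1430
  catalan(2)*catalan(7) = 2*429 = 858
  catalan(3)*catalan(6) = 5*132 = 660
  catalan(4)*catalan(5) = 14*42 = 588
  catalan(5)*catalan(4) = 42*14 = 588
  catalan(6)*catalan(3) = 132*5 = 660
  catalan(7)*catalan(2) = 429*2 = 858
  catalan(8)*catalan(1) = 1430*1 = 1430
  catalan(9)*catalan(0) = 4862*1 = 4862
= 4862 + 1430 + 858 + 660 + 588 + 588 + 660 + 858 + 1430 + 4862
= 16796


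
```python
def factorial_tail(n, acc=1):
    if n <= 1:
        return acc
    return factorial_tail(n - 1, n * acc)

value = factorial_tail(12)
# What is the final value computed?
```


factorial_tail(12, 1)
= factorial_tail(11, 12 * 1) = factorial_tail(11, 12)
= factorial_tail(10, 11 * 12) = factorial_tail(10, 132)
= factorial_tail(9, 10 * 132) = factorial_tail(9, 1320)
= factorial_tail(8, 9 * 1320) = factorial_tail(8, 11880)
= factorial_tail(7, 8 * 11880) = factorial_tail(7, 95040)
= factorial_tail(6, 7 * 95040) = factorial_tail(6, 665280)
= factorial_tail(5, 6 * 665280) = factorial_tail(5, 3991680)
= factorial_tail(4, 5 * 3991680) = factorial_tail(4, 19958400)
= factorial_tail(3, 4 * 19958400) = factorial_tail(3, 79833600)
= factorial_tail(2, 3 * 79833600) = factorial_tail(2, 239500800)
= factorial_tail(1, 2 * 239500800) = factorial_tail(1, 479001600)
n <= 1, return acc = 479001600


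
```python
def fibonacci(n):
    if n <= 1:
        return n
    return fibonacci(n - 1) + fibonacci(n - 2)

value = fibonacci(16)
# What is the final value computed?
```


fibonacci(16)
= fibonacci(15) + fibonacci(14)
= (fibonacci(14) + fibonacci(13)) + fibonacci(14)
Computing bottom-up: fibonacci(0)=0, fibonacci(1)=1, fibonacci(2)=1, fibonacci(3)=2, fibonacci(4)=3, fibonacci(5)=5, fibonacci(6)=8, fibonacci(7)=13, fibonacci(8)=21, fibonacci(9)=34, fibonacci(10)=55, fibonacci(11)=89, fibonacci(12)=144, fibonacci(13)=233, fibonacci(14)=377, fibonacci(15)=610, fibonacci(16)=987
= 987


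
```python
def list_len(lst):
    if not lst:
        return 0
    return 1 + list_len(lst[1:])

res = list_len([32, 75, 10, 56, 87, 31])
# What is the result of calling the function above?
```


list_len([32, 75, 10, 56, 87, 31])
= 1 + list_len([75, 10, 56, 87, 31])
= 1 + 1 + list_len([10, 56, 87, 31])
= 1 + 1 + 1 + list_len([56, 87, 31])
= 1 + 1 + 1 + 1 + list_len([87, 31])
= 1 + 1 + 1 + 1 + 1 + list_len([31])
= 1 + 1 + 1 + 1 + 1 + 1 + list_len([])
= 1 + 1 + 1 + 1 + 1 + 1 + 0
= 6


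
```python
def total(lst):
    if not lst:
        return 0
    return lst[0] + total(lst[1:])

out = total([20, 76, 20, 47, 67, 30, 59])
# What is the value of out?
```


total([20, 76, 20, 47, 67, 30, 59])
= 20 + total([76, 20, 47, 67, 30, 59])
= 20 + 76 + total([20, 47, 67, 30, 59])
= 20 + 76 + 20 + total([47, 67, 30, 59])
= 20 + 76 + 20 + 47 + total([67, 30, 59])
= 20 + 76 + 20 + 47 + 67 + total([30, 59])
= 20 + 76 + 20 + 47 + 67 + 30 + total([59])
= 20 + 76 + 20 + 47 + 67 + 30 + 59 + total([])
= 20 + 76 + 20 + 47 + 67 + 30 + 59 + 0
= 319


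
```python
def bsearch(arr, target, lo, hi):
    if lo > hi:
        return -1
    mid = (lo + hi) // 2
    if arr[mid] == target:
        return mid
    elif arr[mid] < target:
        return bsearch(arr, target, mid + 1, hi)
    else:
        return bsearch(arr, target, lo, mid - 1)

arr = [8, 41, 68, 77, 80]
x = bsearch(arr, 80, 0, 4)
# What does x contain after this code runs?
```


bsearch(arr, 80, 0, 4)
lo=0, hi=4, mid=2, arr[mid]=68
68 < 80, search right half
lo=3, hi=4, mid=3, arr[mid]=77
77 < 80, search right half
lo=4, hi=4, mid=4, arr[mid]=80
arr[4] == 80, found at index 4
= 4


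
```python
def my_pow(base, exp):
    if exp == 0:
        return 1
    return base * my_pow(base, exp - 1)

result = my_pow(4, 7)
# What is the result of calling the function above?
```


my_pow(4, 7)
= 4 * my_pow(4, 6)
= 4 * 4 * my_pow(4, 5)
= 4 * 4 * 4 * my_pow(4, 4)
= 4 * 4 * 4 * 4 * my_pow(4, 3)
= 4 * 4 * 4 * 4 * 4 * my_pow(4, 2)
= 4 * 4 * 4 * 4 * 4 * 4 * my_pow(4, 1)
= 4 * 4 * 4 * 4 * 4 * 4 * 4 * my_pow(4, 0)
= 4 * 4 * 4 * 4 * 4 * 4 * 4 * 1
= 16384


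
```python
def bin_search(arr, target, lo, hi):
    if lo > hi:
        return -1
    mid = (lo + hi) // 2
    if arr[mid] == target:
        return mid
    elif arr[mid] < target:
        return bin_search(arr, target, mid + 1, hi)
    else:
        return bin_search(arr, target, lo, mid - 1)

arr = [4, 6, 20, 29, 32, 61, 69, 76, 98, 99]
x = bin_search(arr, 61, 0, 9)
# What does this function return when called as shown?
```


bin_search(arr, 61, 0, 9)
lo=0, hi=9, mid=4, arr[mid]=32
32 < 61, search right half
lo=5, hi=9, mid=7, arr[mid]=76
76 > 61, search left half
lo=5, hi=6, mid=5, arr[mid]=61
arr[5] == 61, found at index 5
= 5


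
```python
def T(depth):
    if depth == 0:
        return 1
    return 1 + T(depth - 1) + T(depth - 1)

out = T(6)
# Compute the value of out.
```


T(6)
= 1 + T(5) + T(5)
= 1 + 2 * T(5)
T(k) = 2^(k+1) - 1
T(0) = 1
T(1) = 3
T(2) = 7
T(3) = 15
T(4) = 31
T(6) = 2^7 - 1 = 127


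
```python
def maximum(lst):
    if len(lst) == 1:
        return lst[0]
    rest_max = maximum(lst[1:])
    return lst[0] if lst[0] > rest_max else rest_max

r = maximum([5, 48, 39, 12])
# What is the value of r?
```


maximum([5, 48, 39, 12])
= compare 5 with maximum([48, 39, 12])
= compare 48 with maximum([39, 12])
= compare 39 with maximum([12])
Base: maximum([12]) = 12
compare 39 with 12: max = 39
compare 48 with 39: max = 48
compare 5 with 48: max = 48
= 48


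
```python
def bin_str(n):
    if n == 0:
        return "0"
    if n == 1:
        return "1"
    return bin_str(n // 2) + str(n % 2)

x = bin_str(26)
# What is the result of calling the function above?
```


bin_str(26)
= bin_str(13) + "0"
= bin_str(6) + "1" + "0"
= bin_str(3) + "0" + "1" + "0"
= bin_str(1) + "1" + "0" + "1" + "0"
= "1" + "1" + "0" + "1" + "0"
= "11010"


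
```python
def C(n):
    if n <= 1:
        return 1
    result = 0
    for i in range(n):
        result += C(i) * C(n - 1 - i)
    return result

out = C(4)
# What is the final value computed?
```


C(4)
= sum of C(i) * C(4-1-i) for i in 0..3
First compute sub-values bottom-up:
  C(0) = 1, C(1) = 1
  C(2) = 1*1 + 1*1 = 2
  C(3) = 1*2 + 1*1 + 2*1 = 5
Now C(4):
  C(0)*C(3) = 1*5 = 5
  C(1)*C(2) = 1*2 = 2
  C(2)*C(1) = 2*1 = 2
  C(3)*C(0) = 5*1 = 5
= 5 + 2 + 2 + 5
= 14


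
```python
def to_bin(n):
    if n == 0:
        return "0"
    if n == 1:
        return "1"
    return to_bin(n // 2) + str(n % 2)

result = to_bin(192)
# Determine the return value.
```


to_bin(192)
= to_bin(96) + "0"
= to_bin(48) + "0" + "0"
= to_bin(24) + "0" + "0" + "0"
= to_bin(12) + "0" + "0" + "0" + "0"
= to_bin(6) + "0" + "0" + "0" + "0" + "0"
= to_bin(3) + "0" + "0" + "0" + "0" + "0" + "0"
= to_bin(1) + "1" + "0" + "0" + "0" + "0" + "0" + "0"
= "1" + "1" + "0" + "0" + "0" + "0" + "0" + "0"
= "11000000"


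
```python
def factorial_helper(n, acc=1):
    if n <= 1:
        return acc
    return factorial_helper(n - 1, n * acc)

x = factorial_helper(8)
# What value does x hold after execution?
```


factorial_helper(8, 1)
= factorial_helper(7, 8 * 1) = factorial_helper(7, 8)
= factorial_helper(6, 7 * 8) = factorial_helper(6, 56)
= factorial_helper(5, 6 * 56) = factorial_helper(5, 336)
= factorial_helper(4, 5 * 336) = factorial_helper(4, 1680)
= factorial_helper(3, 4 * 1680) = factorial_helper(3, 6720)
= factorial_helper(2, 3 * 6720) = factorial_helper(2, 20160)
= factorial_helper(1, 2 * 20160) = factorial_helper(1, 40320)
n <= 1, return acc = 40320


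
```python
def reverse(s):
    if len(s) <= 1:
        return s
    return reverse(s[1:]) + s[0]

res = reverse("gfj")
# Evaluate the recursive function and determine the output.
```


reverse("gfj")
= reverse("fj") + "g"
= reverse("j") + "f" + "g"
= "j" + "f" + "g"
= "jfg"


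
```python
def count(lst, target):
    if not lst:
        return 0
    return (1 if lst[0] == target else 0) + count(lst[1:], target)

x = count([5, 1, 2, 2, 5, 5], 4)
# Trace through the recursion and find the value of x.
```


count([5, 1, 2, 2, 5, 5], 4)
lst[0]=5 != 4: 0 + count([1, 2, 2, 5, 5], 4)
lst[0]=1 != 4: 0 + count([2, 2, 5, 5], 4)
lst[0]=2 != 4: 0 + count([2, 5, 5], 4)
lst[0]=2 != 4: 0 + count([5, 5], 4)
lst[0]=5 != 4: 0 + count([5], 4)
lst[0]=5 != 4: 0 + count([], 4)
= 0


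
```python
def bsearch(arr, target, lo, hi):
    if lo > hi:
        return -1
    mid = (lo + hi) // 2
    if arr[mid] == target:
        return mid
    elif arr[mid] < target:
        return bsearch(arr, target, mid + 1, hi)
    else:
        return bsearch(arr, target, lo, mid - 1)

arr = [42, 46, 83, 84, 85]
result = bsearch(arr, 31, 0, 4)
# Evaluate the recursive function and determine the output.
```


bsearch(arr, 31, 0, 4)
lo=0, hi=4, mid=2, arr[mid]=83
83 > 31, search left half
lo=0, hi=1, mid=0, arr[mid]=42
42 > 31, search left half
lo > hi, target not found, return -1
= -1


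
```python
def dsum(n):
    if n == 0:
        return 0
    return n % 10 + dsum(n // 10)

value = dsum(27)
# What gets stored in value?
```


dsum(27)
= 7 + dsum(2)
= 7 + 2 + dsum(0)
= 7 + 2 + 0
= 9


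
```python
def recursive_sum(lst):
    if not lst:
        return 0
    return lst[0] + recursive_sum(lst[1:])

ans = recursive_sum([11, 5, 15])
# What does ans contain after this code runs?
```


recursive_sum([11, 5, 15])
= 11 + recursive_sum([5, 15])
= 11 + 5 + recursive_sum([15])
= 11 + 5 + 15 + recursive_sum([])
= 11 + 5 + 15 + 0
= 31


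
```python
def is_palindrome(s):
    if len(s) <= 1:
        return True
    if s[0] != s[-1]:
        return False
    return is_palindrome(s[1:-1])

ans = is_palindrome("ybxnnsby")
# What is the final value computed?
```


is_palindrome("ybxnnsby")
"ybxnnsby": s[0]='y' == s[-1]='y' -> is_palindrome("bxnnsb")
"bxnnsb": s[0]='b' == s[-1]='b' -> is_palindrome("xnns")
"xnns": s[0]='x' != s[-1]='s' -> False
= False


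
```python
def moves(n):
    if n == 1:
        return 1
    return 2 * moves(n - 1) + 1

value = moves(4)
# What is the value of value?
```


moves(4)
= 2 * moves(3) + 1
= 2 * (2 * moves(2) + 1) + 1
= 2 * (2 * (2 * moves(1) + 1) + 1) + 1
Now compute bottom-up:
moves(1) = 1
moves(2) = 2 * 1 + 1 = 3
moves(3) = 2 * 3 + 1 = 7
moves(4) = 2 * 7 + 1 = 15
= 15


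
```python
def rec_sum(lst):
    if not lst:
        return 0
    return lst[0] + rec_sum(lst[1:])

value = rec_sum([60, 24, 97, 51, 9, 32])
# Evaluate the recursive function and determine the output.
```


rec_sum([60, 24, 97, 51, 9, 32])
= 60 + rec_sum([24, 97, 51, 9, 32])
= 60 + 24 + rec_sum([97, 51, 9, 32])
= 60 + 24 + 97 + rec_sum([51, 9, 32])
= 60 + 24 + 97 + 51 + rec_sum([9, 32])
= 60 + 24 + 97 + 51 + 9 + rec_sum([32])
= 60 + 24 + 97 + 51 + 9 + 32 + rec_sum([])
= 60 + 24 + 97 + 51 + 9 + 32 + 0
= 273


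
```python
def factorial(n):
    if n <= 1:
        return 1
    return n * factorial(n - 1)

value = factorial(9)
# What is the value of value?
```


factorial(9)
= 9 * factorial(8)
= 9 * 8 * factorial(7)
= 9 * 8 * 7 * factorial(6)
= 9 * 8 * 7 * 6 * factorial(5)
= 9 * 8 * 7 * 6 * 5 * factorial(4)
= 9 * 8 * 7 * 6 * 5 * 4 * factorial(3)
= 9 * 8 * 7 * 6 * 5 * 4 * 3 * factorial(2)
= 9 * 8 * 7 * 6 * 5 * 4 * 3 * 2 * factorial(1)
= 9 * 8 * 7 * 6 * 5 * 4 * 3 * 2 * 1
= 362880


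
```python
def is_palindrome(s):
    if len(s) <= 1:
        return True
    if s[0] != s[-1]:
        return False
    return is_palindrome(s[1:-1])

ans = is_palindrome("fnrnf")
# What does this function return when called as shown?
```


is_palindrome("fnrnf")
"fnrnf": s[0]='f' == s[-1]='f' -> is_palindrome("nrn")
"nrn": s[0]='n' == s[-1]='n' -> is_palindrome("r")
"r": len <= 1 -> True
= True


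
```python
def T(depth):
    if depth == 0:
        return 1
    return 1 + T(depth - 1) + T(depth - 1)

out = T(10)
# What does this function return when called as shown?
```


T(10)
= 1 + T(9) + T(9)
= 1 + 2 * T(9)
T(k) = 2^(k+1) - 1
T(0) = 1
T(1) = 3
T(2) = 7
T(3) = 15
T(4) = 31
T(10) = 2^11 - 1 = 2047


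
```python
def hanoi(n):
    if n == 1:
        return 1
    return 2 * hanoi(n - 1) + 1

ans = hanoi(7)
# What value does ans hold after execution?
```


hanoi(7)
= 2 * hanoi(6) + 1
= 2 * (2 * hanoi(5) + 1) + 1
= 2 * (2 * (2 * hanoi(4) + 1) + 1) + 1
= 2 * (2 * (2 * (2 * hanoi(3) + 1) + 1) + 1) + 1
= 2 * (2 * (2 * (2 * (2 * hanoi(2) + 1) + 1) + 1) + 1) + 1
= 2 * (2 * (2 * (2 * (2 * (2 * hanoi(1) + 1) + 1) + 1) + 1) + 1) + 1
Now compute bottom-up:
hanoi(1) = 1
hanoi(2) = 2 * 1 + 1 = 3
hanoi(3) = 2 * 3 + 1 = 7
hanoi(4) = 2 * 7 + 1 = 15
hanoi(5) = 2 * 15 + 1 = 31
hanoi(6) = 2 * 31 + 1 = 63
hanoi(7) = 2 * 63 + 1 = 127
= 127


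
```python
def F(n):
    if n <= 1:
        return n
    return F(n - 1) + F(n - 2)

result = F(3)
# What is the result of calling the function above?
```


F(3)
= F(2) + F(1)
Computing bottom-up: F(0)=0, F(1)=1, F(2)=1, F(3)=2
= 2


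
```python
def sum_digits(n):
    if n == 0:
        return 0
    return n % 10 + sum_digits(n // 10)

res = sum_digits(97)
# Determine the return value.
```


sum_digits(97)
= 7 + sum_digits(9)
= 7 + 9 + sum_digits(0)
= 7 + 9 + 0
= 16


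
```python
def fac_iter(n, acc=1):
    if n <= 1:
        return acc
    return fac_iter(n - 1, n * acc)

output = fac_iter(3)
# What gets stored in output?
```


fac_iter(3, 1)
= fac_iter(2, 3 * 1) = fac_iter(2, 3)
= fac_iter(1, 2 * 3) = fac_iter(1, 6)
n <= 1, return acc = 6


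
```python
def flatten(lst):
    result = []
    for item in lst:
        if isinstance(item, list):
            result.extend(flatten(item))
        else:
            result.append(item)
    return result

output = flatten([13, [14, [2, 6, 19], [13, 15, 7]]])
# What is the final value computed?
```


flatten([13, [14, [2, 6, 19], [13, 15, 7]]])
Processing each element:
  13 is not a list -> append 13
  [14, [2, 6, 19], [13, 15, 7]] is a list -> flatten recursively -> [14, 2, 6, 19, 13, 15, 7]
= [13, 14, 2, 6, 19, 13, 15, 7]


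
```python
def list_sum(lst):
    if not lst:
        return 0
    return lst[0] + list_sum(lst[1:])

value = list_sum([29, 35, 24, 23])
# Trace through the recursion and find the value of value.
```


list_sum([29, 35, 24, 23])
= 29 + list_sum([35, 24, 23])
= 29 + 35 + list_sum([24, 23])
= 29 + 35 + 24 + list_sum([23])
= 29 + 35 + 24 + 23 + list_sum([])
= 29 + 35 + 24 + 23 + 0
= 111


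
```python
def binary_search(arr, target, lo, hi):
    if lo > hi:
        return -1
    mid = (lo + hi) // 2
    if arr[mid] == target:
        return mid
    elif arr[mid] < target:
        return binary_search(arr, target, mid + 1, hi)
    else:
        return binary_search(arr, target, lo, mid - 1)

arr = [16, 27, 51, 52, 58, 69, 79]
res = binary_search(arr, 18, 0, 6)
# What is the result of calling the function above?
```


binary_search(arr, 18, 0, 6)
lo=0, hi=6, mid=3, arr[mid]=52
52 > 18, search left half
lo=0, hi=2, mid=1, arr[mid]=27
27 > 18, search left half
lo=0, hi=0, mid=0, arr[mid]=16
16 < 18, search right half
lo > hi, target not found, return -1
= -1


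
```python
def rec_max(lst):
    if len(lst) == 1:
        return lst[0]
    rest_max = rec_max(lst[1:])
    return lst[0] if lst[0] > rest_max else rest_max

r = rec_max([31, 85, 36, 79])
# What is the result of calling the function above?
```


rec_max([31, 85, 36, 79])
= compare 31 with rec_max([85, 36, 79])
= compare 85 with rec_max([36, 79])
= compare 36 with rec_max([79])
Base: rec_max([79]) = 79
compare 36 with 79: max = 79
compare 85 with 79: max = 85
compare 31 with 85: max = 85
= 85


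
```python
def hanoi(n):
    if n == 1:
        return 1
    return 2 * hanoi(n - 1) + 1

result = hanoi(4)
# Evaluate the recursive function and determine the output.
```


hanoi(4)
= 2 * hanoi(3) + 1
= 2 * (2 * hanoi(2) + 1) + 1
= 2 * (2 * (2 * hanoi(1) + 1) + 1) + 1
Now compute bottom-up:
hanoi(1) = 1
hanoi(2) = 2 * 1 + 1 = 3
hanoi(3) = 2 * 3 + 1 = 7
hanoi(4) = 2 * 7 + 1 = 15
= 15


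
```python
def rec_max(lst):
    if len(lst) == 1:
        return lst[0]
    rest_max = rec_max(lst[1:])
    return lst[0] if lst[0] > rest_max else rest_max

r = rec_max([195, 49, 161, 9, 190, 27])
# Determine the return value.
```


rec_max([195, 49, 161, 9, 190, 27])
= compare 195 with rec_max([49, 161, 9, 190, 27])
= compare 49 with rec_max([161, 9, 190, 27])
= compare 161 with rec_max([9, 190, 27])
= compare 9 with rec_max([190, 27])
= compare 190 with rec_max([27])
Base: rec_max([27]) = 27
compare 190 with 27: max = 190
compare 9 with 190: max = 190
compare 161 with 190: max = 190
compare 49 with 190: max = 190
compare 195 with 190: max = 195
= 195


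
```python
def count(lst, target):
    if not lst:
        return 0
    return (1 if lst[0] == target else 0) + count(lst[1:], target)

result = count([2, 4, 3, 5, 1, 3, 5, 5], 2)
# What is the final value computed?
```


count([2, 4, 3, 5, 1, 3, 5, 5], 2)
lst[0]=2 == 2: 1 + count([4, 3, 5, 1, 3, 5, 5], 2)
lst[0]=4 != 2: 0 + count([3, 5, 1, 3, 5, 5], 2)
lst[0]=3 != 2: 0 + count([5, 1, 3, 5, 5], 2)
lst[0]=5 != 2: 0 + count([1, 3, 5, 5], 2)
lst[0]=1 != 2: 0 + count([3, 5, 5], 2)
lst[0]=3 != 2: 0 + count([5, 5], 2)
lst[0]=5 != 2: 0 + count([5], 2)
lst[0]=5 != 2: 0 + count([], 2)
= 1


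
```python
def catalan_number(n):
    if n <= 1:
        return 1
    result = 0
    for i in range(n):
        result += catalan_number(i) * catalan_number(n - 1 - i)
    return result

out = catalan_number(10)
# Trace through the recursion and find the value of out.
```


catalan_number(10)
= sum of catalan_number(i) * catalan_number(10-1-i) for i in 0..9
First compute sub-values bottom-up:
  catalan_number(0) = 1, catalan_number(1) = 1
  catalan_number(2) = 1*1 + 1*1 = 2
  catalan_number(3) = 1*2 + 1*1 + 2*1 = 5
  catalan_number(4) = 1*5 + 1*2 + 2*1 + 5*1 = 14
  catalan_number(5) = 1*14 + 1*5 + 2*2 + 5*1 + 14*1 = 42
  catalan_number(6) = 1*42 + 1*14 + 2*5 + 5*2 + 14*1 + 42*1 = 132
  catalan_number(7) = 1*132 + 1*42 + 2*14 + 5*5 + 14*2 + 42*1 + 132*1 = 429
  catalan_number(8) = 1*429 + 1*132 + 2*42 + 5*14 + 14*5 + 42*2 + 132*1 + 429*1 = 1430
  catalan_number(9) = 1*1430 + 1*429 + 2*132 + 5*42 + 14*14 + 42*5 + 132*2 + 429*1 + 1430*1 = 4862
Now catalan_number(10):
  catalan_number(0)*catalan_number(9) = 1*4862 = 4862
  catalan_number(1)*catalan_number(8) = 1*1430 = 1430
  catalan_number(2)*catalan_number(7) = 2*429 = 858
  catalan_number(3)*catalan_number(6) = 5*132 = 660
  catalan_number(4)*catalan_number(5) = 14*42 = 588
  catalan_number(5)*catalan_number(4) = 42*14 = 588
  catalan_number(6)*catalan_number(3) = 132*5 = 660
  catalan_number(7)*catalan_number(2) = 429*2 = 858
  catalan_number(8)*catalan_number(1) = 1430*1 = 1430
  catalan_number(9)*catalan_number(0) = 4862*1 = 4862
= 4862 + 1430 + 858 + 660 + 588 + 588 + 660 + 858 + 1430 + 4862
= 16796


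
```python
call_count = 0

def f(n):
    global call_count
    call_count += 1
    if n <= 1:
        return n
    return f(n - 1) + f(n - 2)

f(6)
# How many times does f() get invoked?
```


f(6) calls f(5) and f(4); each non-base call branches into two more.
Let C(k) = total number of calls made by f(k), including the call to f(k) itself.
Base cases: C(0) = 1, C(1) = 1
Recurrence: C(k) = 1 + C(k-1) + C(k-2)
  C(2) = 1 + C(1) + C(0) = 1 + 1 + 1 = 3
  C(3) = 1 + C(2) + C(1) = 1 + 3 + 1 = 5
  C(4) = 1 + C(3) + C(2) = 1 + 5 + 3 = 9
  C(5) = 1 + C(4) + C(3) = 1 + 9 + 5 = 15
  C(6) = 1 + C(5) + C(4) = 1 + 15 + 9 = 25
Total calls = C(6) = 25


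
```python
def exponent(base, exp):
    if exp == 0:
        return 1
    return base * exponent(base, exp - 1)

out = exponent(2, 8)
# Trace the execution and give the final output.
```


exponent(2, 8)
= 2 * exponent(2, 7)
= 2 * 2 * exponent(2, 6)
= 2 * 2 * 2 * exponent(2, 5)
= 2 * 2 * 2 * 2 * exponent(2, 4)
= 2 * 2 * 2 * 2 * 2 * exponent(2, 3)
= 2 * 2 * 2 * 2 * 2 * 2 * exponent(2, 2)
= 2 * 2 * 2 * 2 * 2 * 2 * 2 * exponent(2, 1)
= 2 * 2 * 2 * 2 * 2 * 2 * 2 * 2 * exponent(2, 0)
= 2 * 2 * 2 * 2 * 2 * 2 * 2 * 2 * 1
= 256


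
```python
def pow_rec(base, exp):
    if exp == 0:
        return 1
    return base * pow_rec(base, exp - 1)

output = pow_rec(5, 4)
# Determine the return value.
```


pow_rec(5, 4)
= 5 * pow_rec(5, 3)
= 5 * 5 * pow_rec(5, 2)
= 5 * 5 * 5 * pow_rec(5, 1)
= 5 * 5 * 5 * 5 * pow_rec(5, 0)
= 5 * 5 * 5 * 5 * 1
= 625


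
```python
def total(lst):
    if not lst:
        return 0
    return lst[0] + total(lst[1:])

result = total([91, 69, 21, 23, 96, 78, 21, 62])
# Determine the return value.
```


total([91, 69, 21, 23, 96, 78, 21, 62])
= 91 + total([69, 21, 23, 96, 78, 21, 62])
= 91 + 69 + total([21, 23, 96, 78, 21, 62])
= 91 + 69 + 21 + total([23, 96, 78, 21, 62])
= 91 + 69 + 21 + 23 + total([96, 78, 21, 62])
= 91 + 69 + 21 + 23 + 96 + total([78, 21, 62])
= 91 + 69 + 21 + 23 + 96 + 78 + total([21, 62])
= 91 + 69 + 21 + 23 + 96 + 78 + 21 + total([62])
= 91 + 69 + 21 + 23 + 96 + 78 + 21 + 62 + total([])
= 91 + 69 + 21 + 23 + 96 + 78 + 21 + 62 + 0
= 461


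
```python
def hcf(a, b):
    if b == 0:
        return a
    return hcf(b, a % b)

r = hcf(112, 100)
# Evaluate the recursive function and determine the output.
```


hcf(112, 100)
= hcf(100, 112 % 100) = hcf(100, 12)
= hcf(12, 100 % 12) = hcf(12, 4)
= hcf(4, 12 % 4) = hcf(4, 0)
b == 0, return a = 4


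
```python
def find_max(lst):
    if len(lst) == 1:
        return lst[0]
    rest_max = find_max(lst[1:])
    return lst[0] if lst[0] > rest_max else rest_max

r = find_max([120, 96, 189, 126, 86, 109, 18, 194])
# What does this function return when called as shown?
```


find_max([120, 96, 189, 126, 86, 109, 18, 194])
= compare 120 with find_max([96, 189, 126, 86, 109, 18, 194])
= compare 96 with find_max([189, 126, 86, 109, 18, 194])
= compare 189 with find_max([126, 86, 109, 18, 194])
= compare 126 with find_max([86, 109, 18, 194])
= compare 86 with find_max([109, 18, 194])
= compare 109 with find_max([18, 194])
= compare 18 with find_max([194])
Base: find_max([194]) = 194
compare 18 with 194: max = 194
compare 109 with 194: max = 194
compare 86 with 194: max = 194
compare 126 with 194: max = 194
compare 189 with 194: max = 194
compare 96 with 194: max = 194
compare 120 with 194: max = 194
= 194


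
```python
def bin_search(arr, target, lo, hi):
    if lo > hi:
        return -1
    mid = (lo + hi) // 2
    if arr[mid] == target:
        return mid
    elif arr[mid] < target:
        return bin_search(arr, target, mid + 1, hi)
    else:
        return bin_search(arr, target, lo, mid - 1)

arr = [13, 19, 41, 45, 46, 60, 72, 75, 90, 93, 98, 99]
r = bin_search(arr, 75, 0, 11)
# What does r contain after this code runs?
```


bin_search(arr, 75, 0, 11)
lo=0, hi=11, mid=5, arr[mid]=60
60 < 75, search right half
lo=6, hi=11, mid=8, arr[mid]=90
90 > 75, search left half
lo=6, hi=7, mid=6, arr[mid]=72
72 < 75, search right half
lo=7, hi=7, mid=7, arr[mid]=75
arr[7] == 75, found at index 7
= 7


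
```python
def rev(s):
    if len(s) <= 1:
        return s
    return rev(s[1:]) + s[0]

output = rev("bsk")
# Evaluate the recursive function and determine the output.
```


rev("bsk")
= rev("sk") + "b"
= rev("k") + "s" + "b"
= "k" + "s" + "b"
= "ksb"


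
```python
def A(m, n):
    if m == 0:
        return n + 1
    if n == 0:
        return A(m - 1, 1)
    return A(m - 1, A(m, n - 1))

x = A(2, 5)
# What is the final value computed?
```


A(2, 5)
= A(1, A(2, 4))
First compute A(2, 4) = 11
= A(1, 11)
= 13


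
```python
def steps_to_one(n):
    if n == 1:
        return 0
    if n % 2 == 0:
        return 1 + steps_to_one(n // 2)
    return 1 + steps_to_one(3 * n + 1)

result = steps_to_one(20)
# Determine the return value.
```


steps_to_one(20)
20 is even -> steps_to_one(10)
10 is even -> steps_to_one(5)
5 is odd -> 3*5+1 = 16 -> steps_to_one(16)
16 is even -> steps_to_one(8)
8 is even -> steps_to_one(4)
4 is even -> steps_to_one(2)
2 is even -> steps_to_one(1)
Reached 1 after 7 steps
= 7


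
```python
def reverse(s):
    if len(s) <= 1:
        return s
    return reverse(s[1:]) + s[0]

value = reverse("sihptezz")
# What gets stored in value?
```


reverse("sihptezz")
= reverse("ihptezz") + "s"
= reverse("hptezz") + "i" + "s"
= reverse("ptezz") + "h" + "i" + "s"
= reverse("tezz") + "p" + "h" + "i" + "s"
= reverse("ezz") + "t" + "p" + "h" + "i" + "s"
= reverse("zz") + "e" + "t" + "p" + "h" + "i" + "s"
= reverse("z") + "z" + "e" + "t" + "p" + "h" + "i" + "s"
= "z" + "z" + "e" + "t" + "p" + "h" + "i" + "s"
= "zzetphis"


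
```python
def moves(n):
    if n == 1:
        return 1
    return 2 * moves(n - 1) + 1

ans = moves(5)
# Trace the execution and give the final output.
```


moves(5)
= 2 * moves(4) + 1
= 2 * (2 * moves(3) + 1) + 1
= 2 * (2 * (2 * moves(2) + 1) + 1) + 1
= 2 * (2 * (2 * (2 * moves(1) + 1) + 1) + 1) + 1
Now compute bottom-up:
moves(1) = 1
moves(2) = 2 * 1 + 1 = 3
moves(3) = 2 * 3 + 1 = 7
moves(4) = 2 * 7 + 1 = 15
moves(5) = 2 * 15 + 1 = 31
= 31


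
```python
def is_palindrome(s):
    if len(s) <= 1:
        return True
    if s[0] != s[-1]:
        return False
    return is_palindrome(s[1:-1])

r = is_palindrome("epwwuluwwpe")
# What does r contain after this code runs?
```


is_palindrome("epwwuluwwpe")
"epwwuluwwpe": s[0]='e' == s[-1]='e' -> is_palindrome("pwwuluwwp")
"pwwuluwwp": s[0]='p' == s[-1]='p' -> is_palindrome("wwuluww")
"wwuluww": s[0]='w' == s[-1]='w' -> is_palindrome("wuluw")
"wuluw": s[0]='w' == s[-1]='w' -> is_palindrome("ulu")
"ulu": s[0]='u' == s[-1]='u' -> is_palindrome("l")
"l": len <= 1 -> True
= True


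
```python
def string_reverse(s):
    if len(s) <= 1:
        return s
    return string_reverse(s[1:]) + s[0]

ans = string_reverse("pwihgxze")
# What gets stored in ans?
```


string_reverse("pwihgxze")
= string_reverse("wihgxze") + "p"
= string_reverse("ihgxze") + "w" + "p"
= string_reverse("hgxze") + "i" + "w" + "p"
= string_reverse("gxze") + "h" + "i" + "w" + "p"
= string_reverse("xze") + "g" + "h" + "i" + "w" + "p"
= string_reverse("ze") + "x" + "g" + "h" + "i" + "w" + "p"
= string_reverse("e") + "z" + "x" + "g" + "h" + "i" + "w" + "p"
= "e" + "z" + "x" + "g" + "h" + "i" + "w" + "p"
= "ezxghiwp"


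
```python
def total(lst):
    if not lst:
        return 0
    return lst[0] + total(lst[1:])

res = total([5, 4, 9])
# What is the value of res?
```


total([5, 4, 9])
= 5 + total([4, 9])
= 5 + 4 + total([9])
= 5 + 4 + 9 + total([])
= 5 + 4 + 9 + 0
= 18


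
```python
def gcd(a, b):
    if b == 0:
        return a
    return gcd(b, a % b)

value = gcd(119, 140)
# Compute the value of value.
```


gcd(119, 140)
= gcd(140, 119 % 140) = gcd(140, 119)
= gcd(119, 140 % 119) = gcd(119, 21)
= gcd(21, 119 % 21) = gcd(21, 14)
= gcd(14, 21 % 14) = gcd(14, 7)
= gcd(7, 14 % 7) = gcd(7, 0)
b == 0, return a = 7


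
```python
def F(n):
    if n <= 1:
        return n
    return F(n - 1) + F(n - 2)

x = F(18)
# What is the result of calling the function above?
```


F(18)
= F(17) + F(16)
= (F(16) + F(15)) + F(16)
Computing bottom-up: F(0)=0, F(1)=1, F(2)=1, F(3)=2, F(4)=3, F(5)=5, F(6)=8, F(7)=13, F(8)=21, F(9)=34, F(10)=55, F(11)=89, F(12)=144, F(13)=233, F(14)=377, F(15)=610, F(16)=987, F(17)=1597, F(18)=2584
= 2584


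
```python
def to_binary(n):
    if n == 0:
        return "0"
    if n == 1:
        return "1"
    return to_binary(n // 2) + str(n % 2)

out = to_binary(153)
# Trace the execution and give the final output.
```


to_binary(153)
= to_binary(76) + "1"
= to_binary(38) + "0" + "1"
= to_binary(19) + "0" + "0" + "1"
= to_binary(9) + "1" + "0" + "0" + "1"
= to_binary(4) + "1" + "1" + "0" + "0" + "1"
= to_binary(2) + "0" + "1" + "1" + "0" + "0" + "1"
= to_binary(1) + "0" + "0" + "1" + "1" + "0" + "0" + "1"
= "1" + "0" + "0" + "1" + "1" + "0" + "0" + "1"
= "10011001"


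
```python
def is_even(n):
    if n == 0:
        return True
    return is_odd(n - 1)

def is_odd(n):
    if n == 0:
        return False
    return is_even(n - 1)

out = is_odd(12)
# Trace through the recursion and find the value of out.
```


is_odd(12)
= is_even(11)
= is_odd(10)
= is_even(9)
= is_odd(8)
= is_even(7)
= is_odd(6)
= is_even(5)
= is_odd(4)
= is_even(3)
= is_odd(2)
= is_even(1)
= is_odd(0)
n == 0: return False
= False


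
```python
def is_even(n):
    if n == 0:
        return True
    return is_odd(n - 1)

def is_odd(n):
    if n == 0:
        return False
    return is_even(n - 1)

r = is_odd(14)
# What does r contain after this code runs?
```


is_odd(14)
= is_even(13)
= is_odd(12)
= is_even(11)
= is_odd(10)
= is_even(9)
= is_odd(8)
= is_even(7)
= is_odd(6)
= is_even(5)
= is_odd(4)
= is_even(3)
= is_odd(2)
= is_even(1)
= is_odd(0)
n == 0: return False
= False


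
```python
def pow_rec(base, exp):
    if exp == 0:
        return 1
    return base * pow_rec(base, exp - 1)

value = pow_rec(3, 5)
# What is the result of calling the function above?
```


pow_rec(3, 5)
= 3 * pow_rec(3, 4)
= 3 * 3 * pow_rec(3, 3)
= 3 * 3 * 3 * pow_rec(3, 2)
= 3 * 3 * 3 * 3 * pow_rec(3, 1)
= 3 * 3 * 3 * 3 * 3 * pow_rec(3, 0)
= 3 * 3 * 3 * 3 * 3 * 1
= 243


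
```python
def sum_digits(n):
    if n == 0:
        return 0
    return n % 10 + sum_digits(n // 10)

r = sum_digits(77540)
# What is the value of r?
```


sum_digits(77540)
= 0 + sum_digits(7754)
= 0 + 4 + sum_digits(775)
= 0 + 4 + 5 + sum_digits(77)
= 0 + 4 + 5 + 7 + sum_digits(7)
= 0 + 4 + 5 + 7 + 7 + sum_digits(0)
= 0 + 4 + 5 + 7 + 7 + 0
= 23


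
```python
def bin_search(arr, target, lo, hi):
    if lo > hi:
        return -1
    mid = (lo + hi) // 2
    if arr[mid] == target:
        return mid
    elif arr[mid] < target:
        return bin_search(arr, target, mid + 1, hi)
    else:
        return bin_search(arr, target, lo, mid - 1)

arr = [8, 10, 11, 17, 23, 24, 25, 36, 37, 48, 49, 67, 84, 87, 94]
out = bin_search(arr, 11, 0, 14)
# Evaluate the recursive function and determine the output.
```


bin_search(arr, 11, 0, 14)
lo=0, hi=14, mid=7, arr[mid]=36
36 > 11, search left half
lo=0, hi=6, mid=3, arr[mid]=17
17 > 11, search left half
lo=0, hi=2, mid=1, arr[mid]=10
10 < 11, search right half
lo=2, hi=2, mid=2, arr[mid]=11
arr[2] == 11, found at index 2
= 2


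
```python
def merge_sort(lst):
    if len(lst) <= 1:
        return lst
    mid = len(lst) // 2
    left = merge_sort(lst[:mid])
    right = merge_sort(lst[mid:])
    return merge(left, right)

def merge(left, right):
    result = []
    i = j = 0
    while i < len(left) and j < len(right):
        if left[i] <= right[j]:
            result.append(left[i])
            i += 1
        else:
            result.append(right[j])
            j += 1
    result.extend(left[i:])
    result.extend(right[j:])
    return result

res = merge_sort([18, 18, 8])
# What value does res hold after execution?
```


merge_sort([18, 18, 8])
Split into [18] and [18, 8]
Left sorted: [18]
Right sorted: [8, 18]
Merge [18] and [8, 18]
= [8, 18, 18]


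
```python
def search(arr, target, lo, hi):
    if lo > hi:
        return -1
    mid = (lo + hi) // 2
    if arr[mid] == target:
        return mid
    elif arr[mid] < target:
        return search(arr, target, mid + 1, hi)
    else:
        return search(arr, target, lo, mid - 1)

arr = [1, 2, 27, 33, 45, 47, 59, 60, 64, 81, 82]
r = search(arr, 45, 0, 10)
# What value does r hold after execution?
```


search(arr, 45, 0, 10)
lo=0, hi=10, mid=5, arr[mid]=47
47 > 45, search left half
lo=0, hi=4, mid=2, arr[mid]=27
27 < 45, search right half
lo=3, hi=4, mid=3, arr[mid]=33
33 < 45, search right half
lo=4, hi=4, mid=4, arr[mid]=45
arr[4] == 45, found at index 4
= 4


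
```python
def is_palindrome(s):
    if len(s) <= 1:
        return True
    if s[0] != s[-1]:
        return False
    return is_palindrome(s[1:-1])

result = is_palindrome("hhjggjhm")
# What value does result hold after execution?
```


is_palindrome("hhjggjhm")
"hhjggjhm": s[0]='h' != s[-1]='m' -> False
= False
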